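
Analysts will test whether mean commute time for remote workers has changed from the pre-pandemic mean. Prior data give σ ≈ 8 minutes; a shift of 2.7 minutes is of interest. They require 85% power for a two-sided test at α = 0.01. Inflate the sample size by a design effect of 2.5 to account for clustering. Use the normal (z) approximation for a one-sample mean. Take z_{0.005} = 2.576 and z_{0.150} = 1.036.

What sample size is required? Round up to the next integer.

n = 287

n = (z_{α/2} + z_β)² · σ² / δ²
  = (2.576 + 1.036)² · 8² / 2.7²
  = 13.0465 · 64 / 7.29
  = 114.54
Design effect: 2.5 × 114.54 = 286.34.
Round up → n = 287.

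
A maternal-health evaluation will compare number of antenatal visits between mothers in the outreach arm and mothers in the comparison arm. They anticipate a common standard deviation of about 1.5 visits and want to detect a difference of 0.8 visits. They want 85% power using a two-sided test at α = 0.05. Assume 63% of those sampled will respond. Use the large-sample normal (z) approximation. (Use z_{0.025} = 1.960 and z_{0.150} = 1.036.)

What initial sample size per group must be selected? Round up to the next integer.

n = 101 per group

n = (z_{α/2} + z_β)² · (σ₁² + σ₂²) / δ²
  = (1.960 + 1.036)² · (2·1.5² = 4.5) / 0.8²
  = 8.9760 · 4.5 / 0.64
  = 63.11
Adjust for 63% response: 63.11 / 0.63 = 100.18.
Round up → n = 101 per group.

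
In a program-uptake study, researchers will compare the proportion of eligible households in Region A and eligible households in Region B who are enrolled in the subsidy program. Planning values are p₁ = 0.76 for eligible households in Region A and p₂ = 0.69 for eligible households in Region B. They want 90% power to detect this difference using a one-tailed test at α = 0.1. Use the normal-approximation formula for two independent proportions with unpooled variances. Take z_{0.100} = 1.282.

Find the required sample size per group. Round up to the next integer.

n = 532 per group

n = (z_α + z_β)² · [p₁(1−p₁) + p₂(1−p₂)] / (p₁ − p₂)²
  = (1.282 + 1.282)² · (0.76·0.24 + 0.69·0.31) / (0.07)²
  = (2.564)² · (0.1824 + 0.2139) / 0.0049
  = 6.5741 · 0.3963 / 0.0049
  = 531.70
Round up → n = 532 per group.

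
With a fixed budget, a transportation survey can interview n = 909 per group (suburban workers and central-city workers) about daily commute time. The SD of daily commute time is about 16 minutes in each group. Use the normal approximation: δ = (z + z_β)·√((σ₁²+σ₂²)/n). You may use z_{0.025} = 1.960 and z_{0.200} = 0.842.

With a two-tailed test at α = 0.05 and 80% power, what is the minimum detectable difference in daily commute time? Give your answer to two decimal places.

δ = (z_{α/2} + z_β) · √((σ₁²+σ₂²)/n)
  = (1.960 + 0.842) · √(512/909)
  = 2.802 · √0.56326
  = 2.802 · 0.7505
  = 2.1029

Minimum detectable difference ≈ 2.10 minutes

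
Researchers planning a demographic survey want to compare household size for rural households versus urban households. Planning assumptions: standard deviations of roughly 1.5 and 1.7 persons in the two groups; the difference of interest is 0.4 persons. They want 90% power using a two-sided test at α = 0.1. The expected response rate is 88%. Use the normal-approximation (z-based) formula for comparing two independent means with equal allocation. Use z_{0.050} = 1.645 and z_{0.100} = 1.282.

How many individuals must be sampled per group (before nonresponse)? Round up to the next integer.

n = 313 per group

n = (z_{α/2} + z_β)² · (σ₁² + σ₂²) / δ²
  = (1.645 + 1.282)² · (1.5² + 1.7² = 5.14) / 0.4²
  = 8.5673 · 5.14 / 0.16
  = 275.23
Adjust for 88% response: 275.23 / 0.88 = 312.76.
Round up → n = 313 per group.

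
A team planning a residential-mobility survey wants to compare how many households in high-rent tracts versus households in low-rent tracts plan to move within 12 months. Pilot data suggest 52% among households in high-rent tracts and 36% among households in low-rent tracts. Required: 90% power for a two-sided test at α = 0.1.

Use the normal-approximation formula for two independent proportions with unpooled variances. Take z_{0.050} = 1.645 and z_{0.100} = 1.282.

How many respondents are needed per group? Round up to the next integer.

n = 161 per group

n = (z_{α/2} + z_β)² · [p₁(1−p₁) + p₂(1−p₂)] / (p₁ − p₂)²
  = (1.645 + 1.282)² · (0.52·0.48 + 0.36·0.64) / (0.16)²
  = (2.927)² · (0.2496 + 0.2304) / 0.0256
  = 8.5673 · 0.4800 / 0.0256
  = 160.64
Round up → n = 161 per group.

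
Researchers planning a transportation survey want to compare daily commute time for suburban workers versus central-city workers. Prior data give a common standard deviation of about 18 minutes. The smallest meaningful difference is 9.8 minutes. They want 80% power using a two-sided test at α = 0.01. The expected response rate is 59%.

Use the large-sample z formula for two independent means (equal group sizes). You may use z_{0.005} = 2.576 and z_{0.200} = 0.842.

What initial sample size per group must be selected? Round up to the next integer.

n = (z_{α/2} + z_β)² · (σ₁² + σ₂²) / δ²
  = (2.576 + 0.842)² · (2·18² = 648) / 9.8²
  = 11.6827 · 648 / 96.04
  = 78.83
Adjust for 59% response: 78.83 / 0.59 = 133.60.
Round up → n = 134 per group.

n = 134 per group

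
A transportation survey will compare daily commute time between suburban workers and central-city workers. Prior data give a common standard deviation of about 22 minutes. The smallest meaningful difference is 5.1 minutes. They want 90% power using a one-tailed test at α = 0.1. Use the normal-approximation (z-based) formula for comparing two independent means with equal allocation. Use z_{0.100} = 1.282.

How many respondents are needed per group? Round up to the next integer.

n = (z_α + z_β)² · (σ₁² + σ₂²) / δ²
  = (1.282 + 1.282)² · (2·22² = 968) / 5.1²
  = 6.5741 · 968 / 26.01
  = 244.66
Round up → n = 245 per group.

n = 245 per group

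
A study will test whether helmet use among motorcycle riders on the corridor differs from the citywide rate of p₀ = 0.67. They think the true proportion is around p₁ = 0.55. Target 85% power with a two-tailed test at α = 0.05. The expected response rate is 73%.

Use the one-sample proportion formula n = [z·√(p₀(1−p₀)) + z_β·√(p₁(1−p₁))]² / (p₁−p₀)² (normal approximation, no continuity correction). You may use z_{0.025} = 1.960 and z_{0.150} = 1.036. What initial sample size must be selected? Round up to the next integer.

n = 197

n = [z_{α/2}·√(p₀q₀) + z_β·√(p₁q₁)]² / (p₁ − p₀)²
  = [1.960·√(0.67·0.33) + 1.036·√(0.55·0.45)]² / (-0.12)²
  = [1.960·0.4702 + 1.036·0.4975]² / 0.0144
  = [1.4370]² / 0.0144
  = 143.40
Adjust for 73% response: 143.40 / 0.73 = 196.44.
Round up → n = 197.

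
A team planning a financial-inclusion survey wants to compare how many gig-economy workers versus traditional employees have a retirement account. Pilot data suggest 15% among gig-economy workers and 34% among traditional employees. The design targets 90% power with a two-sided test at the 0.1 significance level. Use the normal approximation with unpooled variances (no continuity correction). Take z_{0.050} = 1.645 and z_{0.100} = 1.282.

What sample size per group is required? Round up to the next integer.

n = 84 per group

n = (z_{α/2} + z_β)² · [p₁(1−p₁) + p₂(1−p₂)] / (p₁ − p₂)²
  = (1.645 + 1.282)² · (0.15·0.85 + 0.34·0.66) / (-0.19)²
  = (2.927)² · (0.1275 + 0.2244) / 0.0361
  = 8.5673 · 0.3519 / 0.0361
  = 83.51
Round up → n = 84 per group.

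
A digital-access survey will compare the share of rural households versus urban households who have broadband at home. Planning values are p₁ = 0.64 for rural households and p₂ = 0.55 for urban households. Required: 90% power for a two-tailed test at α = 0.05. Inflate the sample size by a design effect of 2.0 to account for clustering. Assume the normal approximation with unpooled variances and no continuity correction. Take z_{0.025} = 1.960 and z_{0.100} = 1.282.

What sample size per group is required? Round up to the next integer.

n = (z_{α/2} + z_β)² · [p₁(1−p₁) + p₂(1−p₂)] / (p₁ − p₂)²
  = (1.960 + 1.282)² · (0.64·0.36 + 0.55·0.45) / (0.09)²
  = (3.242)² · (0.2304 + 0.2475) / 0.0081
  = 10.5106 · 0.4779 / 0.0081
  = 620.12
Design effect: 2.0 × 620.12 = 1240.25.
Round up → n = 1241 per group.

n = 1241 per group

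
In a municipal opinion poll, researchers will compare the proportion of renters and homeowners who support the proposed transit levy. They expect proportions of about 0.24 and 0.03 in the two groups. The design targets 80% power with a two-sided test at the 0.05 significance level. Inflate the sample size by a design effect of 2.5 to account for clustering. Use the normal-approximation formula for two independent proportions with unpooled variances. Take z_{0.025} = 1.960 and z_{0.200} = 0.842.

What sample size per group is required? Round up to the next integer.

n = 95 per group

n = (z_{α/2} + z_β)² · [p₁(1−p₁) + p₂(1−p₂)] / (p₁ − p₂)²
  = (1.960 + 0.842)² · (0.24·0.76 + 0.03·0.97) / (0.21)²
  = (2.802)² · (0.1824 + 0.0291) / 0.0441
  = 7.8512 · 0.2115 / 0.0441
  = 37.65
Design effect: 2.5 × 37.65 = 94.13.
Round up → n = 95 per group.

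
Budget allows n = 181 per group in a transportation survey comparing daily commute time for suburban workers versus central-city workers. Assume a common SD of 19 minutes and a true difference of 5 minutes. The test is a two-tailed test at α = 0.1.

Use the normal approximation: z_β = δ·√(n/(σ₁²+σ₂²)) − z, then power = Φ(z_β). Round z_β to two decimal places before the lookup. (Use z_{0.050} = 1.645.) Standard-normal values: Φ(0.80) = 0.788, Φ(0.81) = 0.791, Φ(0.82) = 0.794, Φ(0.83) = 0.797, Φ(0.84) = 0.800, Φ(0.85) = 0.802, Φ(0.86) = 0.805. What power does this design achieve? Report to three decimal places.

z_β = δ·√(n/(σ₁²+σ₂²)) − z_{α/2}
    = 5 · √(181/722) − 1.645
    = 5 · 0.50069 − 1.645
    = 2.5035 − 1.645 = 0.8585 → 0.86
Power = Φ(0.86) = 0.805.

Power ≈ 0.805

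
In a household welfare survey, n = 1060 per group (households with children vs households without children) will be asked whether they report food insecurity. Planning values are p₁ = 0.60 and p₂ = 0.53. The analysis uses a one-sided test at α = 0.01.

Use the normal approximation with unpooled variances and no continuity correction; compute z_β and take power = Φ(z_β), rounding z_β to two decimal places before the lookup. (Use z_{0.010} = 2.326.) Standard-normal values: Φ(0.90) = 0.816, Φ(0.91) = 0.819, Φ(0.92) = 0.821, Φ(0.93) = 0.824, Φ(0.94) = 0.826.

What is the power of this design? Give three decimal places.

Power ≈ 0.824

z_β = |p₁−p₂|·√(n/[p₁q₁+p₂q₂]) − z_α
    = 0.07 · √(1060/0.4891) − 2.326
    = 0.07 · 46.5537 − 2.326
    = 3.2588 − 2.326 = 0.9328 → 0.93
Power = Φ(0.93) = 0.824.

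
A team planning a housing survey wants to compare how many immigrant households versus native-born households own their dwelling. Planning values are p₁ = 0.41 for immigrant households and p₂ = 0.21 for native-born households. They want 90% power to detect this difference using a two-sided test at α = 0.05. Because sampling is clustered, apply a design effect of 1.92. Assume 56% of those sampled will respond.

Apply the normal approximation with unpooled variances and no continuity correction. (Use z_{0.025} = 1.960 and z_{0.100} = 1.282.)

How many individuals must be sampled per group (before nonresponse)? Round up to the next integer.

n = 368 per group

n = (z_{α/2} + z_β)² · [p₁(1−p₁) + p₂(1−p₂)] / (p₁ − p₂)²
  = (1.960 + 1.282)² · (0.41·0.59 + 0.21·0.79) / (0.20)²
  = (3.242)² · (0.2419 + 0.1659) / 0.0400
  = 10.5106 · 0.4078 / 0.0400
  = 107.16
Design effect: 1.92 × 107.16 = 205.74.
Adjust for 56% response: 205.74 / 0.56 = 367.39.
Round up → n = 368 per group.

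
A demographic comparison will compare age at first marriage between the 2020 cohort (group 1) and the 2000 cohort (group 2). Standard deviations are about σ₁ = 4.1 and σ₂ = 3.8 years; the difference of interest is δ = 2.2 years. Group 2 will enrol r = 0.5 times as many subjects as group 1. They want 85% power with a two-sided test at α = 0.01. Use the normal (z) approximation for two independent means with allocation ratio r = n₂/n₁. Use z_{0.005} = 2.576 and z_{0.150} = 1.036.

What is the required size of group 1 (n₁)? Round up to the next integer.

n₁ = (z_{α/2} + z_β)² · (σ₁² + σ₂²/r) / δ²
   = (2.576 + 1.036)² · (4.1² + 3.8²/0.5) / 2.2²
   = 13.0465 · (16.81 + 28.88) / 4.84
   = 13.0465 · 45.69 / 4.84
   = 123.16
Round up → n₁ = 124; n₂ = r·n₁ = 0.5 × 124 = 62.

n₁ = 124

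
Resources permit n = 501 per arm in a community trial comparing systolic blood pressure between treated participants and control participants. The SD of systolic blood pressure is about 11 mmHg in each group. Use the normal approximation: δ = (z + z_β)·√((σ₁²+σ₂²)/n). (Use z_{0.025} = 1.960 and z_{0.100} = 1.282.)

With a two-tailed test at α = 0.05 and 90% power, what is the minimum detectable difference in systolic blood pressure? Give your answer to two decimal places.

Minimum detectable difference ≈ 2.25 mmHg

δ = (z_{α/2} + z_β) · √((σ₁²+σ₂²)/n)
  = (1.960 + 1.282) · √(242/501)
  = 3.242 · √0.48303
  = 3.242 · 0.6950
  = 2.2532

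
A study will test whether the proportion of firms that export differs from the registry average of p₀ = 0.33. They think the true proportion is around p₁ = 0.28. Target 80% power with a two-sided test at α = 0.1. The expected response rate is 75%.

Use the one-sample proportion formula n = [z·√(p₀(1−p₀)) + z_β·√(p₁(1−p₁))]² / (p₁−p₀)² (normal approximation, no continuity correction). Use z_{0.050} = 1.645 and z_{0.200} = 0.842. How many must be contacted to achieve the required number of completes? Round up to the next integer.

n = 708

n = [z_{α/2}·√(p₀q₀) + z_β·√(p₁q₁)]² / (p₁ − p₀)²
  = [1.645·√(0.33·0.67) + 0.842·√(0.28·0.72)]² / (-0.05)²
  = [1.645·0.4702 + 0.842·0.4490]² / 0.0025
  = [1.1516]² / 0.0025
  = 530.43
Adjust for 75% response: 530.43 / 0.75 = 707.24.
Round up → n = 708.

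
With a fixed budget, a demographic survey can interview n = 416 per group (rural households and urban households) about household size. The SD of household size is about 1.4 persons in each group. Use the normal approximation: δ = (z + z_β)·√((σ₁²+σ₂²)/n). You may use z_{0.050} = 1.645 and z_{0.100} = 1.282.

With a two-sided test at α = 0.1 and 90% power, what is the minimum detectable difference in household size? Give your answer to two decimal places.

δ = (z_{α/2} + z_β) · √((σ₁²+σ₂²)/n)
  = (1.645 + 1.282) · √(3.92/416)
  = 2.927 · √0.00942
  = 2.927 · 0.0971
  = 0.2841

Minimum detectable difference ≈ 0.28 persons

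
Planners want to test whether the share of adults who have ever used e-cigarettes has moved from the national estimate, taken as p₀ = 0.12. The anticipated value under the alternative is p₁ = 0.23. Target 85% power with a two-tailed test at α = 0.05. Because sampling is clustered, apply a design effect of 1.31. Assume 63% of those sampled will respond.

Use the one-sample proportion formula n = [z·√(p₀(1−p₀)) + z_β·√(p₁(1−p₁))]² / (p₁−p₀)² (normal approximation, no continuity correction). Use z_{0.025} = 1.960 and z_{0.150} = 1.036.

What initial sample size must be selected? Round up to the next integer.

n = [z_{α/2}·√(p₀q₀) + z_β·√(p₁q₁)]² / (p₁ − p₀)²
  = [1.960·√(0.12·0.88) + 1.036·√(0.23·0.77)]² / (0.11)²
  = [1.960·0.3250 + 1.036·0.4208]² / 0.0121
  = [1.0729]² / 0.0121
  = 95.13
Design effect: 1.31 × 95.13 = 124.63.
Adjust for 63% response: 124.63 / 0.63 = 197.82.
Round up → n = 198.

n = 198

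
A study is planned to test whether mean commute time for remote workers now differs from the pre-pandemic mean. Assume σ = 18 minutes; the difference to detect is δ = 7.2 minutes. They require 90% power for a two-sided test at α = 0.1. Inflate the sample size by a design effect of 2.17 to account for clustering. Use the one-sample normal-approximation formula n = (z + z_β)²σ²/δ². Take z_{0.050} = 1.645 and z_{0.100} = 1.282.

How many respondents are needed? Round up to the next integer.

n = 117

n = (z_{α/2} + z_β)² · σ² / δ²
  = (1.645 + 1.282)² · 18² / 7.2²
  = 8.5673 · 324 / 51.84
  = 53.55
Design effect: 2.17 × 53.55 = 116.19.
Round up → n = 117.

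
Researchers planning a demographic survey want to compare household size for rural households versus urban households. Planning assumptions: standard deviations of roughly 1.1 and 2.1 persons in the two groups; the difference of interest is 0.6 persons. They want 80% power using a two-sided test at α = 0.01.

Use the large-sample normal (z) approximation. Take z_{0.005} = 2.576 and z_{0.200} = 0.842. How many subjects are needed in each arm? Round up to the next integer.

n = 183 per group

n = (z_{α/2} + z_β)² · (σ₁² + σ₂²) / δ²
  = (2.576 + 0.842)² · (1.1² + 2.1² = 5.62) / 0.6²
  = 11.6827 · 5.62 / 0.36
  = 182.38
Round up → n = 183 per group.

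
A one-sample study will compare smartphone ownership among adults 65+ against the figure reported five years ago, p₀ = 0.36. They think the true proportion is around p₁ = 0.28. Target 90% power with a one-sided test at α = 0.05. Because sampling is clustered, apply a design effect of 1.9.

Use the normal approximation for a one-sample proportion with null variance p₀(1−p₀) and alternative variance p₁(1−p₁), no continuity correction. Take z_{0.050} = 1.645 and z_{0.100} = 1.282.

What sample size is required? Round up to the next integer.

n = [z_α·√(p₀q₀) + z_β·√(p₁q₁)]² / (p₁ − p₀)²
  = [1.645·√(0.36·0.64) + 1.282·√(0.28·0.72)]² / (-0.08)²
  = [1.645·0.4800 + 1.282·0.4490]² / 0.0064
  = [1.3652]² / 0.0064
  = 291.22
Design effect: 1.9 × 291.22 = 553.32.
Round up → n = 554.

n = 554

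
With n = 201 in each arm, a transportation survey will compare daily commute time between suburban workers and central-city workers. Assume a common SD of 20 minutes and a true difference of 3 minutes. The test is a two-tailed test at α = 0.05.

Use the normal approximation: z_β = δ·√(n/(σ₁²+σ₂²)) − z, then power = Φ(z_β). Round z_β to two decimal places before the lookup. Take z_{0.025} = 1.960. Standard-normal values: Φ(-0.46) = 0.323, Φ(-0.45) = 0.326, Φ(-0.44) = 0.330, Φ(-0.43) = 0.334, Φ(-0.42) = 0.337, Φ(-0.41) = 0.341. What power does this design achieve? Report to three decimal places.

z_β = δ·√(n/(σ₁²+σ₂²)) − z_{α/2}
    = 3 · √(201/800) − 1.960
    = 3 · 0.50125 − 1.960
    = 1.5037 − 1.960 = -0.4563 → -0.46
Power = Φ(-0.46) = 0.323.

Power ≈ 0.323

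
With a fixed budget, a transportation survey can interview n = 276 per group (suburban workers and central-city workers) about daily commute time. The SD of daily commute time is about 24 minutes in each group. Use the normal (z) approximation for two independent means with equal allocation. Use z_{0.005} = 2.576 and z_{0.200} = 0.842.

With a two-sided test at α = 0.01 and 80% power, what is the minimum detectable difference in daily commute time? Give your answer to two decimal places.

δ = (z_{α/2} + z_β) · √((σ₁²+σ₂²)/n)
  = (2.576 + 0.842) · √(1152/276)
  = 3.418 · √4.1739
  = 3.418 · 2.0430
  = 6.9830

Minimum detectable difference ≈ 6.98 minutes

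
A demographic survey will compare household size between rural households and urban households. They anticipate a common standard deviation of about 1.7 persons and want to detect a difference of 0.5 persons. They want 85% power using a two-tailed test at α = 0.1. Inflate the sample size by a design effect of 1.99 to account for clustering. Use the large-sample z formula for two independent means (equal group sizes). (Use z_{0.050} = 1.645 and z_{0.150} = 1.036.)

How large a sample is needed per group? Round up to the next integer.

n = 331 per group

n = (z_{α/2} + z_β)² · (σ₁² + σ₂²) / δ²
  = (1.645 + 1.036)² · (2·1.7² = 5.78) / 0.5²
  = 7.1878 · 5.78 / 0.25
  = 166.18
Design effect: 1.99 × 166.18 = 330.70.
Round up → n = 331 per group.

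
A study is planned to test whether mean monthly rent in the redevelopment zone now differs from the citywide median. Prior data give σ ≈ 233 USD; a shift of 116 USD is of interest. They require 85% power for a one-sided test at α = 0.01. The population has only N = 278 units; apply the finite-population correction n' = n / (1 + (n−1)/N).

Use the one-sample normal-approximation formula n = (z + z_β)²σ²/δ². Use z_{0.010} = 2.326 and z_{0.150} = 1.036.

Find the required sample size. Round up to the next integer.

n = 40

n = (z_α + z_β)² · σ² / δ²
  = (2.326 + 1.036)² · 233² / 116²
  = 11.3030 · 54289 / 13456
  = 45.60
Finite-population correction (N = 278): 45.60 / (1 + (45.60 − 1)/278) = 39.30.
Round up → n = 40.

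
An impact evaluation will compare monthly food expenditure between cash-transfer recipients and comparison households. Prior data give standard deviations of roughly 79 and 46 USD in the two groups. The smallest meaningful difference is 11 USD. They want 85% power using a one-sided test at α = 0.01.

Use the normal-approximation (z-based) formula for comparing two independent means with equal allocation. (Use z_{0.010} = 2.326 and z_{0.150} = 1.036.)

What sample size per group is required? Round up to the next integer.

n = (z_α + z_β)² · (σ₁² + σ₂²) / δ²
  = (2.326 + 1.036)² · (79² + 46² = 8357) / 11²
  = 11.3030 · 8357 / 121
  = 780.66
Round up → n = 781 per group.

n = 781 per group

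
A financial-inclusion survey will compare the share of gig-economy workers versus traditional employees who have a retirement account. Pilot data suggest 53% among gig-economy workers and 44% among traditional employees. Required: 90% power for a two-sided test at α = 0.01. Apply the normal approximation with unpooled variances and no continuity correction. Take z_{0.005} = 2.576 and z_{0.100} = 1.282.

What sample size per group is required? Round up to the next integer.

n = (z_{α/2} + z_β)² · [p₁(1−p₁) + p₂(1−p₂)] / (p₁ − p₂)²
  = (2.576 + 1.282)² · (0.53·0.47 + 0.44·0.56) / (0.09)²
  = (3.858)² · (0.2491 + 0.2464) / 0.0081
  = 14.8842 · 0.4955 / 0.0081
  = 910.51
Round up → n = 911 per group.

n = 911 per group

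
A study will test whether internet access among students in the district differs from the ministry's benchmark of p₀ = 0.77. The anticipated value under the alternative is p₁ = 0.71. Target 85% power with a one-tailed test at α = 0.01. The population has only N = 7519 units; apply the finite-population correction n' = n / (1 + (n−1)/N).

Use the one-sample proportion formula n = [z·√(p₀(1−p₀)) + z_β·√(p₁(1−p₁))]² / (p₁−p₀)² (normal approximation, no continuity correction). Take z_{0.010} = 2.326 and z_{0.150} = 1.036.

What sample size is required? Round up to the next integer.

n = 542

n = [z_α·√(p₀q₀) + z_β·√(p₁q₁)]² / (p₁ − p₀)²
  = [2.326·√(0.77·0.23) + 1.036·√(0.71·0.29)]² / (-0.06)²
  = [2.326·0.4208 + 1.036·0.4538]² / 0.0036
  = [1.4490]² / 0.0036
  = 583.19
Finite-population correction (N = 7519): 583.19 / (1 + (583.19 − 1)/7519) = 541.28.
Round up → n = 542.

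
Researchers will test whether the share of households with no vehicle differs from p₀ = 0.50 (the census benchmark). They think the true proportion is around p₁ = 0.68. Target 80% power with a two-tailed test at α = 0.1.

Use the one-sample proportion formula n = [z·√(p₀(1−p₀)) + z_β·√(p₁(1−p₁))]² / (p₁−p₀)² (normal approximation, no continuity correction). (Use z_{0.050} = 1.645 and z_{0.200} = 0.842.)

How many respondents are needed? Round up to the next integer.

n = [z_{α/2}·√(p₀q₀) + z_β·√(p₁q₁)]² / (p₁ − p₀)²
  = [1.645·√(0.50·0.50) + 0.842·√(0.68·0.32)]² / (0.18)²
  = [1.645·0.5000 + 0.842·0.4665]² / 0.0324
  = [1.2153]² / 0.0324
  = 45.58
Round up → n = 46.

n = 46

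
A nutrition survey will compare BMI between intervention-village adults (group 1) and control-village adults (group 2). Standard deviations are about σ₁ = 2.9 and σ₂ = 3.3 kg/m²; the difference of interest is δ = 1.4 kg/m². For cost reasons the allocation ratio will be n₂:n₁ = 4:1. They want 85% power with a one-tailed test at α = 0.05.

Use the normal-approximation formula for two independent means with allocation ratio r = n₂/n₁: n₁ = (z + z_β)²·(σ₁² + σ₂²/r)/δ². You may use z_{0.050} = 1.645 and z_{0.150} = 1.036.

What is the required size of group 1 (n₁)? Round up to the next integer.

n₁ = 41

n₁ = (z_α + z_β)² · (σ₁² + σ₂²/r) / δ²
   = (1.645 + 1.036)² · (2.9² + 3.3²/4) / 1.4²
   = 7.1878 · (8.41 + 2.7225) / 1.96
   = 7.1878 · 11.1325 / 1.96
   = 40.83
Round up → n₁ = 41; n₂ = r·n₁ = 4 × 41 = 164.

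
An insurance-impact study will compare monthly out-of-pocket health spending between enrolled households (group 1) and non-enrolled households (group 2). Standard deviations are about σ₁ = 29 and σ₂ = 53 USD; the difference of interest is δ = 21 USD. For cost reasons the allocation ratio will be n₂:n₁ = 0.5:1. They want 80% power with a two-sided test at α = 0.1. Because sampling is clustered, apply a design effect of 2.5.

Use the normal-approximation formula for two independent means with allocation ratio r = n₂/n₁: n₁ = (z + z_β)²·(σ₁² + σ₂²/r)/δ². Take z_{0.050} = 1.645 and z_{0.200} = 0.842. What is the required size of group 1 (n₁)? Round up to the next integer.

n₁ = (z_{α/2} + z_β)² · (σ₁² + σ₂²/r) / δ²
   = (1.645 + 0.842)² · (29² + 53²/0.5) / 21²
   = 6.1852 · (841 + 5618) / 441
   = 6.1852 · 6459 / 441
   = 90.59
Design effect: 2.5 × 90.59 = 226.47.
Round up → n₁ = 227; n₂ = r·n₁ = 0.5 × 227 = 114.

n₁ = 227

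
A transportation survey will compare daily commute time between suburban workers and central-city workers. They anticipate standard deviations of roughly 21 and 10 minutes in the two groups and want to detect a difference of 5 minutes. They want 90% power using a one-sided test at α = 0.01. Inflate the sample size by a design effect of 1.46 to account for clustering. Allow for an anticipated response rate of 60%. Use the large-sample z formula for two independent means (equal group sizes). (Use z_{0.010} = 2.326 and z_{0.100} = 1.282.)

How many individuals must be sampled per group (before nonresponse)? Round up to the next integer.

n = 686 per group

n = (z_α + z_β)² · (σ₁² + σ₂²) / δ²
  = (2.326 + 1.282)² · (21² + 10² = 541) / 5²
  = 13.0177 · 541 / 25
  = 281.70
Design effect: 1.46 × 281.70 = 411.29.
Adjust for 60% response: 411.29 / 0.60 = 685.48.
Round up → n = 686 per group.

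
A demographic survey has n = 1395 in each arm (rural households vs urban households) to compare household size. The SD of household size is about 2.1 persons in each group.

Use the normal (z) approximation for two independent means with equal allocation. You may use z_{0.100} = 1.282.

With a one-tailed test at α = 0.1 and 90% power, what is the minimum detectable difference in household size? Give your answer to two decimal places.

Minimum detectable difference ≈ 0.20 persons

δ = (z_α + z_β) · √((σ₁²+σ₂²)/n)
  = (1.282 + 1.282) · √(8.82/1395)
  = 2.564 · √0.00632
  = 2.564 · 0.0795
  = 0.2039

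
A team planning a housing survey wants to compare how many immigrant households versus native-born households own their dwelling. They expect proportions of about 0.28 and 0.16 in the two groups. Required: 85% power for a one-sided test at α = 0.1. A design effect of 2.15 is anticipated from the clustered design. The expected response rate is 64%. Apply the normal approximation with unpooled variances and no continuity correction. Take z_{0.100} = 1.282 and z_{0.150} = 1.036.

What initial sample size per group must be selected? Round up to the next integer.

n = (z_α + z_β)² · [p₁(1−p₁) + p₂(1−p₂)] / (p₁ − p₂)²
  = (1.282 + 1.036)² · (0.28·0.72 + 0.16·0.84) / (0.12)²
  = (2.318)² · (0.2016 + 0.1344) / 0.0144
  = 5.3731 · 0.3360 / 0.0144
  = 125.37
Design effect: 2.15 × 125.37 = 269.55.
Adjust for 64% response: 269.55 / 0.64 = 421.17.
Round up → n = 422 per group.

n = 422 per group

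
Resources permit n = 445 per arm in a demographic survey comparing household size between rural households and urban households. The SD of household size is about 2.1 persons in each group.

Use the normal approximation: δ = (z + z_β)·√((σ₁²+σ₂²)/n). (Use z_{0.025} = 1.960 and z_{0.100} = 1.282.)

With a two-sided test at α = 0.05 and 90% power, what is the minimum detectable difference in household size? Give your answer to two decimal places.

δ = (z_{α/2} + z_β) · √((σ₁²+σ₂²)/n)
  = (1.960 + 1.282) · √(8.82/445)
  = 3.242 · √0.01982
  = 3.242 · 0.1408
  = 0.4564

Minimum detectable difference ≈ 0.46 persons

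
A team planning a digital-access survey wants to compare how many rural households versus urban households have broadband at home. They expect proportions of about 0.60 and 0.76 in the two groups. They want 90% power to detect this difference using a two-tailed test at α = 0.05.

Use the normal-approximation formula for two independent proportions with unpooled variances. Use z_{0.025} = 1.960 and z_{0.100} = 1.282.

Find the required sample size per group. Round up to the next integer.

n = 174 per group

n = (z_{α/2} + z_β)² · [p₁(1−p₁) + p₂(1−p₂)] / (p₁ − p₂)²
  = (1.960 + 1.282)² · (0.60·0.40 + 0.76·0.24) / (-0.16)²
  = (3.242)² · (0.2400 + 0.1824) / 0.0256
  = 10.5106 · 0.4224 / 0.0256
  = 173.42
Round up → n = 174 per group.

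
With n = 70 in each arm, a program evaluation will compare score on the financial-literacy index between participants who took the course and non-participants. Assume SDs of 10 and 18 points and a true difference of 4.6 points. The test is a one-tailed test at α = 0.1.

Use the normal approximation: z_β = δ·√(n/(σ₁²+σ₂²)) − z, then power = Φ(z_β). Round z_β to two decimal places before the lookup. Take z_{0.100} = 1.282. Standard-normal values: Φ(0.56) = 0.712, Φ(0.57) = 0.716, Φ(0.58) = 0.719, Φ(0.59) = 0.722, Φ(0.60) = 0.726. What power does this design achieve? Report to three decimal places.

z_β = δ·√(n/(σ₁²+σ₂²)) − z_α
    = 4.6 · √(70/424) − 1.282
    = 4.6 · 0.40632 − 1.282
    = 1.8691 − 1.282 = 0.5871 → 0.59
Power = Φ(0.59) = 0.722.

Power ≈ 0.722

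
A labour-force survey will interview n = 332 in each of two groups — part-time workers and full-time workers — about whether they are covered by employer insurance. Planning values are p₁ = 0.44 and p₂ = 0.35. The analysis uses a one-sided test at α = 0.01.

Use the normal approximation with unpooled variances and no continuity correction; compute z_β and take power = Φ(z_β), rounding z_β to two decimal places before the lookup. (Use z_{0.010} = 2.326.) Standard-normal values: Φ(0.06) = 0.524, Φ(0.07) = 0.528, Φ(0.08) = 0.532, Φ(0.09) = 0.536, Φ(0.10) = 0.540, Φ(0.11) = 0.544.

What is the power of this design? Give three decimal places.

Power ≈ 0.524

z_β = |p₁−p₂|·√(n/[p₁q₁+p₂q₂]) − z_α
    = 0.09 · √(332/0.4739) − 2.326
    = 0.09 · 26.4683 − 2.326
    = 2.3821 − 2.326 = 0.0561 → 0.06
Power = Φ(0.06) = 0.524.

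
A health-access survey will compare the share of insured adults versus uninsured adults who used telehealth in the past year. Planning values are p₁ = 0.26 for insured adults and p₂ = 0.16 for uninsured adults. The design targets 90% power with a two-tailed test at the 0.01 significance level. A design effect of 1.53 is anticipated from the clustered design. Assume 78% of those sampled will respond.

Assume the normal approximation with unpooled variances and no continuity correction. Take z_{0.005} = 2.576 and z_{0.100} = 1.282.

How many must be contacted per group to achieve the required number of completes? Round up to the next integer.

n = 955 per group

n = (z_{α/2} + z_β)² · [p₁(1−p₁) + p₂(1−p₂)] / (p₁ − p₂)²
  = (2.576 + 1.282)² · (0.26·0.74 + 0.16·0.84) / (0.10)²
  = (3.858)² · (0.1924 + 0.1344) / 0.0100
  = 14.8842 · 0.3268 / 0.0100
  = 486.41
Design effect: 1.53 × 486.41 = 744.21.
Adjust for 78% response: 744.21 / 0.78 = 954.12.
Round up → n = 955 per group.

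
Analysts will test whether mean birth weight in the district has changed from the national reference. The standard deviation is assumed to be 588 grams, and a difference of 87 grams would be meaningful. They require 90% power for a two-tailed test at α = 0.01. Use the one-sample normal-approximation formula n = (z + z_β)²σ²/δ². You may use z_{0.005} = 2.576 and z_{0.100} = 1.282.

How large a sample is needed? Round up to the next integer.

n = 680

n = (z_{α/2} + z_β)² · σ² / δ²
  = (2.576 + 1.282)² · 588² / 87²
  = 14.8842 · 345744 / 7569
  = 679.89
Round up → n = 680.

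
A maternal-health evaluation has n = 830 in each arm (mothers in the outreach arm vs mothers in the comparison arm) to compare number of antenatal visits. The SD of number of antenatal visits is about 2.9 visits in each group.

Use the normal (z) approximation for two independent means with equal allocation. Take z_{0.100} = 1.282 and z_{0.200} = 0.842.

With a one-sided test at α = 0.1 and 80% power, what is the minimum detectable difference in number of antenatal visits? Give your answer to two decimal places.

Minimum detectable difference ≈ 0.30 visits

δ = (z_α + z_β) · √((σ₁²+σ₂²)/n)
  = (1.282 + 0.842) · √(16.82/830)
  = 2.124 · √0.02027
  = 2.124 · 0.1424
  = 0.3024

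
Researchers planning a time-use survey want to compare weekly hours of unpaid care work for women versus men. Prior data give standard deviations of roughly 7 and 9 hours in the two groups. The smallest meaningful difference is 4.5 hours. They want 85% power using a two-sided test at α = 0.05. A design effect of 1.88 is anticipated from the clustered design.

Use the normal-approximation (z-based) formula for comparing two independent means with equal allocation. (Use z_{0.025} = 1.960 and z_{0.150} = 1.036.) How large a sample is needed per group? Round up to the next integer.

n = (z_{α/2} + z_β)² · (σ₁² + σ₂²) / δ²
  = (1.960 + 1.036)² · (7² + 9² = 130) / 4.5²
  = 8.9760 · 130 / 20.25
  = 57.62
Design effect: 1.88 × 57.62 = 108.33.
Round up → n = 109 per group.

n = 109 per group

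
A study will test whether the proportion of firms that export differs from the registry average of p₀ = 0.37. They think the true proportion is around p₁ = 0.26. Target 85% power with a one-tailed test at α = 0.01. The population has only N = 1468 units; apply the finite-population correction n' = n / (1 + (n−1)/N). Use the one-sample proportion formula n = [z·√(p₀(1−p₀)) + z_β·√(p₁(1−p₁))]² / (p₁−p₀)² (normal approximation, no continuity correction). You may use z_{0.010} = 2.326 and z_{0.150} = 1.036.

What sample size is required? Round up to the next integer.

n = [z_α·√(p₀q₀) + z_β·√(p₁q₁)]² / (p₁ − p₀)²
  = [2.326·√(0.37·0.63) + 1.036·√(0.26·0.74)]² / (-0.11)²
  = [2.326·0.4828 + 1.036·0.4386]² / 0.0121
  = [1.5774]² / 0.0121
  = 205.64
Finite-population correction (N = 1468): 205.64 / (1 + (205.64 − 1)/1468) = 180.48.
Round up → n = 181.

n = 181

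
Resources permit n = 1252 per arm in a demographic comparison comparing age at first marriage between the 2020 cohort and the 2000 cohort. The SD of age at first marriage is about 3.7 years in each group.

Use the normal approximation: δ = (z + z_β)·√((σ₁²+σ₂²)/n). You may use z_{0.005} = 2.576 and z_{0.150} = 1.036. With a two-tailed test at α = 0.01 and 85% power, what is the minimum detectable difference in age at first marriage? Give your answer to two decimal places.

δ = (z_{α/2} + z_β) · √((σ₁²+σ₂²)/n)
  = (2.576 + 1.036) · √(27.38/1252)
  = 3.612 · √0.02187
  = 3.612 · 0.1479
  = 0.5341

Minimum detectable difference ≈ 0.53 years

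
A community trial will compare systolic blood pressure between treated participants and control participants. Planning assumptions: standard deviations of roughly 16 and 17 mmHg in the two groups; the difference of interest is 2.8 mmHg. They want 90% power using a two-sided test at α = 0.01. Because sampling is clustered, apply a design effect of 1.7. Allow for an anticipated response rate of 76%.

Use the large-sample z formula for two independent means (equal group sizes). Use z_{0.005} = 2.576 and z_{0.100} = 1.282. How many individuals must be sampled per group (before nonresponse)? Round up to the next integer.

n = 2315 per group

n = (z_{α/2} + z_β)² · (σ₁² + σ₂²) / δ²
  = (2.576 + 1.282)² · (16² + 17² = 545) / 2.8²
  = 14.8842 · 545 / 7.84
  = 1034.68
Design effect: 1.7 × 1034.68 = 1758.95.
Adjust for 76% response: 1758.95 / 0.76 = 2314.41.
Round up → n = 2315 per group.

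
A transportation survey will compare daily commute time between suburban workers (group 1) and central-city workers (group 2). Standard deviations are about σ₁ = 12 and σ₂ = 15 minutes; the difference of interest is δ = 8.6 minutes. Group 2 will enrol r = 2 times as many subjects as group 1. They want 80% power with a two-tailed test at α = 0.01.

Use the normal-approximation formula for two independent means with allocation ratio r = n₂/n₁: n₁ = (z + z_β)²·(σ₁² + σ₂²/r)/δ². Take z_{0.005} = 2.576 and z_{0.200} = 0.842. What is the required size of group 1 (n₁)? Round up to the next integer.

n₁ = 41

n₁ = (z_{α/2} + z_β)² · (σ₁² + σ₂²/r) / δ²
   = (2.576 + 0.842)² · (12² + 15²/2) / 8.6²
   = 11.6827 · (144 + 112.5) / 73.96
   = 11.6827 · 256.5 / 73.96
   = 40.52
Round up → n₁ = 41; n₂ = r·n₁ = 2 × 41 = 82.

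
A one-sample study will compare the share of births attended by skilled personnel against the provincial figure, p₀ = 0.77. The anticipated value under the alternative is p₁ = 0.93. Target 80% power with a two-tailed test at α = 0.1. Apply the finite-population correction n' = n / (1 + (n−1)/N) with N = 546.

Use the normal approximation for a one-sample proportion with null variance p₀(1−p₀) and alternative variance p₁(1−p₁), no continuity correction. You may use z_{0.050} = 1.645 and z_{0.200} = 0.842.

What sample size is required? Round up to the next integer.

n = [z_{α/2}·√(p₀q₀) + z_β·√(p₁q₁)]² / (p₁ − p₀)²
  = [1.645·√(0.77·0.23) + 0.842·√(0.93·0.07)]² / (0.16)²
  = [1.645·0.4208 + 0.842·0.2551]² / 0.0256
  = [0.9071]² / 0.0256
  = 32.14
Finite-population correction (N = 546): 32.14 / (1 + (32.14 − 1)/546) = 30.41.
Round up → n = 31.

n = 31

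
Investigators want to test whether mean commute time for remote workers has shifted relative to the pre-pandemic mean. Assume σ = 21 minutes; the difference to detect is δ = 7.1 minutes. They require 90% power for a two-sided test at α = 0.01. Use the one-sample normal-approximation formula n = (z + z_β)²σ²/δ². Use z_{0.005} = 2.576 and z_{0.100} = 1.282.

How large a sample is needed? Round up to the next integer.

n = 131

n = (z_{α/2} + z_β)² · σ² / δ²
  = (2.576 + 1.282)² · 21² / 7.1²
  = 14.8842 · 441 / 50.41
  = 130.21
Round up → n = 131.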